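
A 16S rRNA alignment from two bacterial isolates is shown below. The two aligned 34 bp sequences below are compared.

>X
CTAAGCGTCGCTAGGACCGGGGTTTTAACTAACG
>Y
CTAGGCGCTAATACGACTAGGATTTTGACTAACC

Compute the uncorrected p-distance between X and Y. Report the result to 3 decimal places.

0.324

The sequences differ at 11 of 34 positions.
p = 11/34 = 0.323529… ≈ 0.324 (to 3 d.p.).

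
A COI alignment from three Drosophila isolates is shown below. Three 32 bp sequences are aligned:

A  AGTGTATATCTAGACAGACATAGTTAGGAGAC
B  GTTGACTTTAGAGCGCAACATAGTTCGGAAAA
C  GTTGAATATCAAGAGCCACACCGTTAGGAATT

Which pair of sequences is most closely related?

A–B: 14/32 differ, p = 0.438, d = 0.657.
A–C: 12/32 differ, p = 0.375, d = 0.520.
B–C: 11/32 differ, p = 0.344, d = 0.460.
The smallest distance is between B and C.

B and C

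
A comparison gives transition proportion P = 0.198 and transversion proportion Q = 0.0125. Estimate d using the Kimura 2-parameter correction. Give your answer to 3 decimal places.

Under the Kimura two-parameter model, d = −½ ln(1 − 2P − Q) − ¼ ln(1 − 2Q).
1 − 2P − Q = 0.5915, giving −½ ln(0.5915) = 0.262547.
1 − 2Q = 0.975, giving −¼ ln(0.975) = 0.006329.
d = 0.262547 + 0.006329 = 0.268876.

0.269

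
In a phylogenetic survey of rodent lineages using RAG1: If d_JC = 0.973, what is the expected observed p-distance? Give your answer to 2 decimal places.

p = (3/4)(1 − e^(−4d/3)) = 0.75 × (1 − e^(-1.297333)) = 0.75 × (1 − 0.273260) = 0.545055.

0.55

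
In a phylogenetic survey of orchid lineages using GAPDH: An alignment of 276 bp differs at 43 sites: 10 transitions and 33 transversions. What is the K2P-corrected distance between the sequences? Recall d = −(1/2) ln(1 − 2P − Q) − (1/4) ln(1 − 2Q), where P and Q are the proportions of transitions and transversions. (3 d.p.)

P = 10/276 ≈ 0.036232 and Q = 33/276 ≈ 0.119565.
Under the Kimura two-parameter model, d = −½ ln(1 − 2P − Q) − ¼ ln(1 − 2Q).
1 − 2P − Q = 0.807971, giving −½ ln(0.807971) = 0.106615.
1 − 2Q = 0.76087, giving −¼ ln(0.76087) = 0.068323.
d = 0.106615 + 0.068323 = 0.174938.

0.175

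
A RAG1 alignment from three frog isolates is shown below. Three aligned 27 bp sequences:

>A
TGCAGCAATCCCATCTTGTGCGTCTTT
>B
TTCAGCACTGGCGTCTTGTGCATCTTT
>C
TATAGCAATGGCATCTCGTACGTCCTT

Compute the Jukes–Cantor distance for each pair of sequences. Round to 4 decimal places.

A–B: 6/27 sites differ → p ≈ 0.222222, d = −0.75 ln(1 − 0.296296) = 0.263548 ≈ 0.2635.
A–C: 7/27 sites differ → p ≈ 0.259259, d = −0.75 ln(1 − 0.345679) = 0.318118 ≈ 0.3181.
B–C: 8/27 sites differ → p ≈ 0.296296, d = −0.75 ln(1 − 0.395061) = 0.376971 ≈ 0.3770.

d(A,B) = 0.2635, d(A,C) = 0.3181, d(B,C) = 0.3770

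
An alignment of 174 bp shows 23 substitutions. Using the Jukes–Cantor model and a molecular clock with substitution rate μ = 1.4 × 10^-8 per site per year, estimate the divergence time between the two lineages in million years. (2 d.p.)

p = 23/174 ≈ 0.132184.
d = −(3/4) ln(1 − 4p/3) = −0.75 ln(1 − 0.176245) = −0.75 ln(0.823755)
  = −0.75 × (-0.193882) = 0.145412 substitutions/site.
Under a molecular clock d = 2μt, so t = d/(2μ) = 0.145412 / (2 × 1.4 × 10^-8) = 5.19 million years.

5.19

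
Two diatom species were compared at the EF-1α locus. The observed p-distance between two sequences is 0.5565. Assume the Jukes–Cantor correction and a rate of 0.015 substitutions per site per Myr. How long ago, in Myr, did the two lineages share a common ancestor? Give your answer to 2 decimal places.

33.87

d = −(3/4) ln(1 − 4p/3) = −0.75 ln(1 − 0.742) = −0.75 ln(0.258)
  = −0.75 × (-1.354796) = 1.016097 substitutions/site.
Under a molecular clock d = 2μt, so t = d/(2μ) = 1.016097 / (2 × 0.015) = 33.87 Myr.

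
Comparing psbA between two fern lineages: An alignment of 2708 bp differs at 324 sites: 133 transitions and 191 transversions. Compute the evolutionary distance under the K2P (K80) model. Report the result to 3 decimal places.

0.130

P = 133/2708 ≈ 0.049114 and Q = 191/2708 ≈ 0.070532.
Under the Kimura two-parameter model, d = −½ ln(1 − 2P − Q) − ¼ ln(1 − 2Q).
1 − 2P − Q = 0.83124, giving −½ ln(0.83124) = 0.092418.
1 − 2Q = 0.858936, giving −¼ ln(0.858936) = 0.038015.
d = 0.092418 + 0.038015 = 0.130433.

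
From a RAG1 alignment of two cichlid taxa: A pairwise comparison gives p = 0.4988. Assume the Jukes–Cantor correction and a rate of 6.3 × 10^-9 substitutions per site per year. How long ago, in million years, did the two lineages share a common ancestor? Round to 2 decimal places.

d = −(3/4) ln(1 − 4p/3) = −0.75 ln(1 − 0.665067) = −0.75 ln(0.334933)
  = −0.75 × (-1.093825) = 0.820369 substitutions/site.
Under a molecular clock d = 2μt, so t = d/(2μ) = 0.820369 / (2 × 6.3 × 10^-9) = 65.11 million years.

65.11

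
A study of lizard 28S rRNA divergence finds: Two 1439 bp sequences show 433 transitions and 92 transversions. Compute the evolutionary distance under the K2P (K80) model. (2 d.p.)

P = 433/1439 ≈ 0.300903 and Q = 92/1439 ≈ 0.063933.
Under the Kimura two-parameter model, d = −½ ln(1 − 2P − Q) − ¼ ln(1 − 2Q).
1 − 2P − Q = 0.334261, giving −½ ln(0.334261) = 0.547917.
1 − 2Q = 0.872134, giving −¼ ln(0.872134) = 0.034203.
d = 0.547917 + 0.034203 = 0.582120.

0.58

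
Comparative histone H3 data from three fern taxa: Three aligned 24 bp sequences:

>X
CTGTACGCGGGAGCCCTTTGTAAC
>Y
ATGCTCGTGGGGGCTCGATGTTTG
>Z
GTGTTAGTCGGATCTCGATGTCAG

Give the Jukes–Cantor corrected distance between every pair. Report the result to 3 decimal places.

X–Y: 11/24 sites differ → p ≈ 0.458333, d = −0.75 ln(1 − 0.611111) = 0.708346 ≈ 0.708.
X–Z: 11/24 sites differ → p ≈ 0.458333, d = −0.75 ln(1 − 0.611111) = 0.708346 ≈ 0.708.
Y–Z: 8/24 sites differ → p ≈ 0.333333, d = −0.75 ln(1 − 0.444444) = 0.440839 ≈ 0.441.

d(X,Y) = 0.708, d(X,Z) = 0.708, d(Y,Z) = 0.441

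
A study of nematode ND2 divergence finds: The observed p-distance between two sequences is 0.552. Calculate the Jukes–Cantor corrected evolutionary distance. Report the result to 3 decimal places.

0.999

d = −(3/4) ln(1 − 4p/3) = −0.75 ln(1 − 0.736) = −0.75 ln(0.264)
  = −0.75 × (-1.331806) = 0.998855 substitutions/site.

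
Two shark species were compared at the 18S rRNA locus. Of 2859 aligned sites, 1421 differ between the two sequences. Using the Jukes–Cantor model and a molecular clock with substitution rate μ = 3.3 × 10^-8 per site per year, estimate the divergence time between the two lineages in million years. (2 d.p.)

p = 1421/2859 ≈ 0.497027.
d = −(3/4) ln(1 − 4p/3) = −0.75 ln(1 − 0.662703) = −0.75 ln(0.337297)
  = −0.75 × (-1.086791) = 0.815093 substitutions/site.
Under a molecular clock d = 2μt, so t = d/(2μ) = 0.815093 / (2 × 3.3 × 10^-8) = 12.35 million years.

12.35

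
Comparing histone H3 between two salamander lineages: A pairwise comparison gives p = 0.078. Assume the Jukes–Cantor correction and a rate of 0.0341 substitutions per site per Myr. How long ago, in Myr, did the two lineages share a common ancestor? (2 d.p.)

d = −(3/4) ln(1 − 4p/3) = −0.75 ln(1 − 0.104) = −0.75 ln(0.896)
  = −0.75 × (-0.109815) = 0.082361 substitutions/site.
Under a molecular clock d = 2μt, so t = d/(2μ) = 0.082361 / (2 × 0.0341) = 1.21 Myr.

1.21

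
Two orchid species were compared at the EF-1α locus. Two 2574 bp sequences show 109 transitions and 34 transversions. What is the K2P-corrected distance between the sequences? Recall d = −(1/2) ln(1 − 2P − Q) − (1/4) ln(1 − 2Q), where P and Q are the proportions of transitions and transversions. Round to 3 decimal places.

P = 109/2574 ≈ 0.042347 and Q = 34/2574 ≈ 0.013209.
Under the Kimura two-parameter model, d = −½ ln(1 − 2P − Q) − ¼ ln(1 − 2Q).
1 − 2P − Q = 0.902097, giving −½ ln(0.902097) = 0.051517.
1 − 2Q = 0.973582, giving −¼ ln(0.973582) = 0.006693.
d = 0.051517 + 0.006693 = 0.058210.

0.058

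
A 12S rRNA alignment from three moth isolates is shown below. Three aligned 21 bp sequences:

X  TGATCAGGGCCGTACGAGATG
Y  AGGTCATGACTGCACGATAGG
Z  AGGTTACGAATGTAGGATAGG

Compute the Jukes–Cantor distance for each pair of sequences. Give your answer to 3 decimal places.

X–Y: 8/21 sites differ → p ≈ 0.380952, d = −0.75 ln(1 − 0.507936) = 0.531860 ≈ 0.532.
X–Z: 10/21 sites differ → p ≈ 0.47619, d = −0.75 ln(1 − 0.63492) = 0.755729 ≈ 0.756.
Y–Z: 5/21 sites differ → p ≈ 0.238095, d = −0.75 ln(1 − 0.31746) = 0.286451 ≈ 0.286.

d(X,Y) = 0.532, d(X,Z) = 0.756, d(Y,Z) = 0.286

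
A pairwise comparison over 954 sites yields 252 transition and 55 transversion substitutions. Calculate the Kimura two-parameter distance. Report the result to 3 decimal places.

P = 252/954 ≈ 0.264151 and Q = 55/954 ≈ 0.057652.
Under the Kimura two-parameter model, d = −½ ln(1 − 2P − Q) − ¼ ln(1 − 2Q).
1 − 2P − Q = 0.414046, giving −½ ln(0.414046) = 0.440889.
1 − 2Q = 0.884696, giving −¼ ln(0.884696) = 0.030628.
d = 0.440889 + 0.030628 = 0.471517.

0.472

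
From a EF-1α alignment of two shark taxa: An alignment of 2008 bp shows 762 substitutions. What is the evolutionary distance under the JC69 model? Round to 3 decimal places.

0.529

p = 762/2008 ≈ 0.379482.
d = −(3/4) ln(1 − 4p/3) = −0.75 ln(1 − 0.505976) = −0.75 ln(0.494024)
  = −0.75 × (-0.705171) = 0.528878 substitutions/site.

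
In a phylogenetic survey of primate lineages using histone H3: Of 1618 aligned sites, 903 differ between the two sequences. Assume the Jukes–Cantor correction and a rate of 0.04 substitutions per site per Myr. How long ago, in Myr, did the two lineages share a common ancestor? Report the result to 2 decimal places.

p = 903/1618 ≈ 0.558096.
d = −(3/4) ln(1 − 4p/3) = −0.75 ln(1 − 0.744128) = −0.75 ln(0.255872)
  = −0.75 × (-1.363078) = 1.022309 substitutions/site.
Under a molecular clock d = 2μt, so t = d/(2μ) = 1.022309 / (2 × 0.04) = 12.78 Myr.

12.78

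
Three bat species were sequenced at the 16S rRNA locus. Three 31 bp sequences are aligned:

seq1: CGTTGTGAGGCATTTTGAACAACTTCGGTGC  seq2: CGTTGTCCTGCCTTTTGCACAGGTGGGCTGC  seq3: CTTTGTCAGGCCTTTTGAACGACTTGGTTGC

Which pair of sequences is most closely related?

seq1–seq2: 10/31 differ, p = 0.323, d = 0.422.
seq1–seq3: 6/31 differ, p = 0.194, d = 0.224.
seq2–seq3: 9/31 differ, p = 0.290, d = 0.367.
The smallest distance is between seq1 and seq3.

seq1 and seq3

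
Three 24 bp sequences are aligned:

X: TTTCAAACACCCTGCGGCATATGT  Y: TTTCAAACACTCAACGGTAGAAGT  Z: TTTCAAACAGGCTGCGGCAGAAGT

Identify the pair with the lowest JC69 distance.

X and Z

X–Y: 6/24 differ, p = 0.250, d = 0.304.
X–Z: 4/24 differ, p = 0.167, d = 0.188.
Y–Z: 5/24 differ, p = 0.208, d = 0.244.
The smallest distance is between X and Z.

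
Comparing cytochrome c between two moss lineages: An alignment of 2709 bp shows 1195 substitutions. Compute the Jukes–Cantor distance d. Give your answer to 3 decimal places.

0.665

p = 1195/2709 ≈ 0.441122.
d = −(3/4) ln(1 − 4p/3) = −0.75 ln(1 − 0.588163) = −0.75 ln(0.411837)
  = −0.75 × (-0.887128) = 0.665346 substitutions/site.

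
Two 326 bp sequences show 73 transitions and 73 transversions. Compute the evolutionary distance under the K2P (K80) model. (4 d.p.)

0.7055

P = 73/326 ≈ 0.223926 and Q = 73/326 ≈ 0.223926.
Under the Kimura two-parameter model, d = −½ ln(1 − 2P − Q) − ¼ ln(1 − 2Q).
1 − 2P − Q = 0.328222, giving −½ ln(0.328222) = 0.557033.
1 − 2Q = 0.552148, giving −¼ ln(0.552148) = 0.148485.
d = 0.557033 + 0.148485 = 0.705518.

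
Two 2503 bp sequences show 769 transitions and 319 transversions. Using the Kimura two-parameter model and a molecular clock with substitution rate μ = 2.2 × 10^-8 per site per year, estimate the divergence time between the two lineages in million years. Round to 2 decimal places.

17.06

P = 769/2503 ≈ 0.307231 and Q = 319/2503 ≈ 0.127447.
Under the Kimura two-parameter model, d = −½ ln(1 − 2P − Q) − ¼ ln(1 − 2Q).
1 − 2P − Q = 0.258091, giving −½ ln(0.258091) = 0.677222.
1 − 2Q = 0.745106, giving −¼ ln(0.745106) = 0.073557.
d = 0.677222 + 0.073557 = 0.750779.
Under a molecular clock d = 2μt, so t = d/(2μ) = 0.750779 / (2 × 2.2 × 10^-8) = 17.06 million years.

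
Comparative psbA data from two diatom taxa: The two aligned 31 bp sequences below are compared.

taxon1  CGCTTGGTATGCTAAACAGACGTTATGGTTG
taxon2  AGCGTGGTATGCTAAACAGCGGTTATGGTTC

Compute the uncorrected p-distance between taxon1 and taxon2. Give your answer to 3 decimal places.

The sequences differ at 5 of 31 positions (sites 1, 4, 20, 21, 31).
p = 5/31 = 0.161290… ≈ 0.161 (to 3 d.p.).

0.161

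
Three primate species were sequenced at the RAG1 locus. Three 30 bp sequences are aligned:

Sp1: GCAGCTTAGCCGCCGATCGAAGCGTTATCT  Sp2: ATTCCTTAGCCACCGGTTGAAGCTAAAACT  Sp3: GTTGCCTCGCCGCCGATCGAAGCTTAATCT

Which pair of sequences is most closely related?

Sp1–Sp2: 11/30 differ, p = 0.367, d = 0.503.
Sp1–Sp3: 6/30 differ, p = 0.200, d = 0.233.
Sp2–Sp3: 9/30 differ, p = 0.300, d = 0.383.
The smallest distance is between Sp1 and Sp3.

Sp1 and Sp3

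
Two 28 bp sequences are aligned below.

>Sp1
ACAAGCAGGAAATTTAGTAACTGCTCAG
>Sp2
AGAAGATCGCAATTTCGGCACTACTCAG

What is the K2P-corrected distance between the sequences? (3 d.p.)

Of 28 sites, 1 differences are transitions and 8 are transversions, so P = 1/28 ≈ 0.035714 and Q = 8/28 ≈ 0.285714.
Under the Kimura two-parameter model, d = −½ ln(1 − 2P − Q) − ¼ ln(1 − 2Q).
1 − 2P − Q = 0.642858, giving −½ ln(0.642858) = 0.220916.
1 − 2Q = 0.428572, giving −¼ ln(0.428572) = 0.211824.
d = 0.220916 + 0.211824 = 0.432740.

0.433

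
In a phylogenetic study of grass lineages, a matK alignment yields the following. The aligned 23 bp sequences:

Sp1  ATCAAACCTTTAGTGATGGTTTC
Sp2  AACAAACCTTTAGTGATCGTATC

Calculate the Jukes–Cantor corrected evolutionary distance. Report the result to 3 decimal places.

0.143

The sequences differ at 3 of 23 sites (2, 18, 21), so p = 3/23 ≈ 0.130435.
d = −(3/4) ln(1 − 4p/3) = −0.75 ln(1 − 0.173913) = −0.75 ln(0.826087)
  = −0.75 × (-0.191055) = 0.143291 substitutions/site.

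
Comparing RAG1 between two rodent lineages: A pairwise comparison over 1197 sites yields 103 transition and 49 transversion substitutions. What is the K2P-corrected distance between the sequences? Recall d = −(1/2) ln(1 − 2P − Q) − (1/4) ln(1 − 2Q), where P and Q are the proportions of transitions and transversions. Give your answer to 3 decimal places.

P = 103/1197 ≈ 0.086048 and Q = 49/1197 ≈ 0.040936.
Under the Kimura two-parameter model, d = −½ ln(1 − 2P − Q) − ¼ ln(1 − 2Q).
1 − 2P − Q = 0.786968, giving −½ ln(0.786968) = 0.119784.
1 − 2Q = 0.918128, giving −¼ ln(0.918128) = 0.021355.
d = 0.119784 + 0.021355 = 0.141139.

0.141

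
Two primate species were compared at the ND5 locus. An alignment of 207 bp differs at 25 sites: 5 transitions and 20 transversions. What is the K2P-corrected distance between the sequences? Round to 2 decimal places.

0.13

P = 5/207 ≈ 0.024155 and Q = 20/207 ≈ 0.096618.
Under the Kimura two-parameter model, d = −½ ln(1 − 2P − Q) − ¼ ln(1 − 2Q).
1 − 2P − Q = 0.855072, giving −½ ln(0.855072) = 0.078285.
1 − 2Q = 0.806764, giving −¼ ln(0.806764) = 0.053681.
d = 0.078285 + 0.053681 = 0.131966.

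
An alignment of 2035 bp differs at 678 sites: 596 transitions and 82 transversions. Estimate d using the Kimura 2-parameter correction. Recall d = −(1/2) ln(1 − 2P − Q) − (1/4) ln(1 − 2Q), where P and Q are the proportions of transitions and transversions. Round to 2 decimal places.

P = 596/2035 ≈ 0.292875 and Q = 82/2035 ≈ 0.040295.
Under the Kimura two-parameter model, d = −½ ln(1 − 2P − Q) − ¼ ln(1 − 2Q).
1 − 2P − Q = 0.373955, giving −½ ln(0.373955) = 0.491810.
1 − 2Q = 0.91941, giving −¼ ln(0.91941) = 0.021006.
d = 0.491810 + 0.021006 = 0.512816.

0.51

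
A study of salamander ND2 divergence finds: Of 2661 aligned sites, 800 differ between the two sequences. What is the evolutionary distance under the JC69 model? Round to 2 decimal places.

0.38

p = 800/2661 ≈ 0.300639.
d = −(3/4) ln(1 − 4p/3) = −0.75 ln(1 − 0.400852) = −0.75 ln(0.599148)
  = −0.75 × (-0.512247) = 0.384185 substitutions/site.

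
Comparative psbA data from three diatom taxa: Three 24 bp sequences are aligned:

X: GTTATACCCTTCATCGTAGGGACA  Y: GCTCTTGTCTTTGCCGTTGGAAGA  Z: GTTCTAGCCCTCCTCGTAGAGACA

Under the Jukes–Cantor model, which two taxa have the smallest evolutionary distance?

X–Y: 11/24 differ, p = 0.458, d = 0.708.
X–Z: 5/24 differ, p = 0.208, d = 0.244.
Y–Z: 11/24 differ, p = 0.458, d = 0.708.
The smallest distance is between X and Z.

X and Z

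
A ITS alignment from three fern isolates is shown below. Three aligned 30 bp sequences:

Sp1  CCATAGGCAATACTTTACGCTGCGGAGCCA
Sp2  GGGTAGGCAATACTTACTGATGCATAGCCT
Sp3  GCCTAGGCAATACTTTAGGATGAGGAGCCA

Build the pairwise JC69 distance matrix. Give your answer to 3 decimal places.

Sp1–Sp2: 10/30 sites differ → p ≈ 0.333333, d = −0.75 ln(1 − 0.444444) = 0.440839 ≈ 0.441.
Sp1–Sp3: 5/30 sites differ → p ≈ 0.166667, d = −0.75 ln(1 − 0.222223) = 0.188487 ≈ 0.188.
Sp2–Sp3: 9/30 sites differ → p = 0.3, d = −0.75 ln(1 − 0.4) = 0.383119 ≈ 0.383.

d(Sp1,Sp2) = 0.441, d(Sp1,Sp3) = 0.188, d(Sp2,Sp3) = 0.383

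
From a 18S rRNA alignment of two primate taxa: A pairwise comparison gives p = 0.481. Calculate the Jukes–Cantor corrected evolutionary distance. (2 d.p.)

0.77

d = −(3/4) ln(1 − 4p/3) = −0.75 ln(1 − 0.641333) = −0.75 ln(0.358667)
  = −0.75 × (-1.025361) = 0.769021 substitutions/site.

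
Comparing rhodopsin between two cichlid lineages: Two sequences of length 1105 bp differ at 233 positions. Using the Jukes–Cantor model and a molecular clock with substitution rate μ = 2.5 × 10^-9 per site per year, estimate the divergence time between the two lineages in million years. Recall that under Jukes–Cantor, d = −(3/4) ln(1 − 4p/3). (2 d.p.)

49.51

p = 233/1105 ≈ 0.21086.
d = −(3/4) ln(1 − 4p/3) = −0.75 ln(1 − 0.281147) = −0.75 ln(0.718853)
  = −0.75 × (-0.330098) = 0.247574 substitutions/site.
Under a molecular clock d = 2μt, so t = d/(2μ) = 0.247574 / (2 × 2.5 × 10^-9) = 49.51 million years.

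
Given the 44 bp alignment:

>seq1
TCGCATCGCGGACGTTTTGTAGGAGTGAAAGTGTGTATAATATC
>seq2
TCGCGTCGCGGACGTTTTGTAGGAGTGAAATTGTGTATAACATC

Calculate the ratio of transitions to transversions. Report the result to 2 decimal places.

2.00

Transitions are A↔G and C↔T; transversions are all other mismatches.
Transitions: 2. Transversions: 1.
R = 2/1 = 2.00.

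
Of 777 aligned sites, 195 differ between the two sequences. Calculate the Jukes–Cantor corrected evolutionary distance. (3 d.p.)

0.306

p = 195/777 ≈ 0.250965.
d = −(3/4) ln(1 − 4p/3) = −0.75 ln(1 − 0.33462) = −0.75 ln(0.66538)
  = −0.75 × (-0.407397) = 0.305548 substitutions/site.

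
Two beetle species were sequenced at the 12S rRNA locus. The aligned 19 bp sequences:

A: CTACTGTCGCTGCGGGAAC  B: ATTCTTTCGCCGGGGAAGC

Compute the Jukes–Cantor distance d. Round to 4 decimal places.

The sequences differ at 7 of 19 sites (1, 3, 6, 11, 13, 16, 18), so p = 7/19 ≈ 0.368421.
d = −(3/4) ln(1 − 4p/3) = −0.75 ln(1 − 0.491228) = −0.75 ln(0.508772)
  = −0.75 × (-0.675755) = 0.506816 substitutions/site.

0.5068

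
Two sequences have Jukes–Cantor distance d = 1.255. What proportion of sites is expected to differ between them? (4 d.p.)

0.6093

p = (3/4)(1 − e^(−4d/3)) = 0.75 × (1 − e^(-1.673333)) = 0.75 × (1 − 0.187621) = 0.609284.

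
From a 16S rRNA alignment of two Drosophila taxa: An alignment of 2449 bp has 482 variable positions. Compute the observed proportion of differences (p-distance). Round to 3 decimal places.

p = 482/2449 = 0.196815… ≈ 0.197 (to 3 d.p.).

0.197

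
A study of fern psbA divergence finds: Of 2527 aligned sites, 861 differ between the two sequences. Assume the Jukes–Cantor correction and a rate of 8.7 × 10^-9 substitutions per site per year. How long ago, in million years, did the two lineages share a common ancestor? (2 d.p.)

26.11

p = 861/2527 ≈ 0.34072.
d = −(3/4) ln(1 − 4p/3) = −0.75 ln(1 − 0.454293) = −0.75 ln(0.545707)
  = −0.75 × (-0.605673) = 0.454255 substitutions/site.
Under a molecular clock d = 2μt, so t = d/(2μ) = 0.454255 / (2 × 8.7 × 10^-9) = 26.11 million years.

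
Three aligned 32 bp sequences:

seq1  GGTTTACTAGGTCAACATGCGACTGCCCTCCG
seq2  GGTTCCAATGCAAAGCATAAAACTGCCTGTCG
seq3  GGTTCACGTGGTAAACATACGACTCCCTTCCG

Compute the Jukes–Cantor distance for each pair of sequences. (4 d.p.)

d(seq1,seq2) = 0.7356, d(seq1,seq3) = 0.2586, d(seq2,seq3) = 0.4598

seq1–seq2: 15/32 sites differ → p = 0.46875, d = −0.75 ln(1 − 0.625) = 0.735622 ≈ 0.7356.
seq1–seq3: 7/32 sites differ → p = 0.21875, d = −0.75 ln(1 − 0.291667) = 0.258631 ≈ 0.2586.
seq2–seq3: 11/32 sites differ → p = 0.34375, d = −0.75 ln(1 − 0.458333) = 0.459828 ≈ 0.4598.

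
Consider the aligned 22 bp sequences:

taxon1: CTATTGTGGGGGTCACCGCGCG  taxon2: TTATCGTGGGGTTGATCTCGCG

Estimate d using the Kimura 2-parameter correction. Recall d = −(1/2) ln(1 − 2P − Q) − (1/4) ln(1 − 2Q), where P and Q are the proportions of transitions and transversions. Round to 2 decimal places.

0.34

Of 22 sites, 3 differences are transitions and 3 are transversions, so P = 3/22 ≈ 0.136364 and Q = 3/22 ≈ 0.136364.
Under the Kimura two-parameter model, d = −½ ln(1 − 2P − Q) − ¼ ln(1 − 2Q).
1 − 2P − Q = 0.590908, giving −½ ln(0.590908) = 0.263047.
1 − 2Q = 0.727272, giving −¼ ln(0.727272) = 0.079614.
d = 0.263047 + 0.079614 = 0.342661.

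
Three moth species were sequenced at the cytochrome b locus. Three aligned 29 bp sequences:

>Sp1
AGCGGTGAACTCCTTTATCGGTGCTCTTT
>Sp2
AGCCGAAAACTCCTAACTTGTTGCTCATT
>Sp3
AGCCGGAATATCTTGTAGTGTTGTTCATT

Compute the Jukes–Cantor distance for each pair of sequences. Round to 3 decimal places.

d(Sp1,Sp2) = 0.401, d(Sp1,Sp3) = 0.602, d(Sp2,Sp3) = 0.401

Sp1–Sp2: 9/29 sites differ → p ≈ 0.310345, d = −0.75 ln(1 − 0.413793) = 0.400562 ≈ 0.401.
Sp1–Sp3: 12/29 sites differ → p ≈ 0.413793, d = −0.75 ln(1 − 0.551724) = 0.601760 ≈ 0.602.
Sp2–Sp3: 9/29 sites differ → p ≈ 0.310345, d = −0.75 ln(1 − 0.413793) = 0.400562 ≈ 0.401.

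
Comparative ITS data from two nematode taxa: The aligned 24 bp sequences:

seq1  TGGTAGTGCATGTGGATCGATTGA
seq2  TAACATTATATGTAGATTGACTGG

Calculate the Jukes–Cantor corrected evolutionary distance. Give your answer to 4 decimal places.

0.6082

The sequences differ at 10 of 24 sites (2, 3, 4, 6, 8, 9, 14, 18, 21, 24), so p = 10/24 ≈ 0.416667.
d = −(3/4) ln(1 − 4p/3) = −0.75 ln(1 − 0.555556) = −0.75 ln(0.444444)
  = −0.75 × (-0.810931) = 0.608198 substitutions/site.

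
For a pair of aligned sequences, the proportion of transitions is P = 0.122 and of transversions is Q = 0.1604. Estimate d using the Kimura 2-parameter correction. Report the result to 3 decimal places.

0.356

Under the Kimura two-parameter model, d = −½ ln(1 − 2P − Q) − ¼ ln(1 − 2Q).
1 − 2P − Q = 0.5956, giving −½ ln(0.5956) = 0.259093.
1 − 2Q = 0.6792, giving −¼ ln(0.6792) = 0.096710.
d = 0.259093 + 0.096710 = 0.355803.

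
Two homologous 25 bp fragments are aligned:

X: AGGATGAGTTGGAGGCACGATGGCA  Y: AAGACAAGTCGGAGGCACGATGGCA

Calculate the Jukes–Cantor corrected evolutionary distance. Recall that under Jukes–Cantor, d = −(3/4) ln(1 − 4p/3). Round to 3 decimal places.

0.180

The sequences differ at 4 of 25 sites (2, 5, 6, 10), so p = 4/25 = 0.16.
d = −(3/4) ln(1 − 4p/3) = −0.75 ln(1 − 0.213333) = −0.75 ln(0.786667)
  = −0.75 × (-0.239950) = 0.179963 substitutions/site.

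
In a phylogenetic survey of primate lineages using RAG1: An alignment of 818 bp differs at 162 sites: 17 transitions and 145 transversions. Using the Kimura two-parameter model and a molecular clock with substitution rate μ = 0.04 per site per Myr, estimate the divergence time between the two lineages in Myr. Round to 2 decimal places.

P = 17/818 ≈ 0.020782 and Q = 145/818 ≈ 0.177262.
Under the Kimura two-parameter model, d = −½ ln(1 − 2P − Q) − ¼ ln(1 − 2Q).
1 − 2P − Q = 0.781174, giving −½ ln(0.781174) = 0.123479.
1 − 2Q = 0.645476, giving −¼ ln(0.645476) = 0.109442.
d = 0.123479 + 0.109442 = 0.232921.
Under a molecular clock d = 2μt, so t = d/(2μ) = 0.232921 / (2 × 0.04) = 2.91 Myr.

2.91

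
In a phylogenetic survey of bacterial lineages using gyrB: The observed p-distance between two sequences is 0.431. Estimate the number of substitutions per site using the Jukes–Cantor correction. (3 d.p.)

d = −(3/4) ln(1 − 4p/3) = −0.75 ln(1 − 0.574667) = −0.75 ln(0.425333)
  = −0.75 × (-0.854883) = 0.641162 substitutions/site.

0.641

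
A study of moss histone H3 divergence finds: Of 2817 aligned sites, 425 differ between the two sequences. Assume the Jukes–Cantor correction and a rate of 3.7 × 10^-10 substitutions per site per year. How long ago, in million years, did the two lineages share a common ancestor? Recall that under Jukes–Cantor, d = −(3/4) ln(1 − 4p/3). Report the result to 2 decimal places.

p = 425/2817 ≈ 0.15087.
d = −(3/4) ln(1 − 4p/3) = −0.75 ln(1 − 0.20116) = −0.75 ln(0.79884)
  = −0.75 × (-0.224595) = 0.168446 substitutions/site.
Under a molecular clock d = 2μt, so t = d/(2μ) = 0.168446 / (2 × 3.7 × 10^-10) = 227.63 million years.

227.63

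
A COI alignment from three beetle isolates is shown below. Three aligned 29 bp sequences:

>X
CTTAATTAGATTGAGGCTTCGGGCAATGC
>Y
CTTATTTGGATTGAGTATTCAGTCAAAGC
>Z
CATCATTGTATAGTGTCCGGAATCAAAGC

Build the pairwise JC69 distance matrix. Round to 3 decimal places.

X–Y: 7/29 sites differ → p ≈ 0.241379, d = −0.75 ln(1 − 0.321839) = 0.291278 ≈ 0.291.
X–Z: 14/29 sites differ → p ≈ 0.482759, d = −0.75 ln(1 − 0.643679) = 0.773942 ≈ 0.774.
Y–Z: 11/29 sites differ → p ≈ 0.37931, d = −0.75 ln(1 − 0.505747) = 0.528531 ≈ 0.529.

d(X,Y) = 0.291, d(X,Z) = 0.774, d(Y,Z) = 0.529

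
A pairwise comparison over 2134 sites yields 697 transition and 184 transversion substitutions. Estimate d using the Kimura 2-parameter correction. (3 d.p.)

0.720

P = 697/2134 ≈ 0.326617 and Q = 184/2134 ≈ 0.086223.
Under the Kimura two-parameter model, d = −½ ln(1 − 2P − Q) − ¼ ln(1 − 2Q).
1 − 2P − Q = 0.260543, giving −½ ln(0.260543) = 0.672494.
1 − 2Q = 0.827554, giving −¼ ln(0.827554) = 0.047320.
d = 0.672494 + 0.047320 = 0.719814.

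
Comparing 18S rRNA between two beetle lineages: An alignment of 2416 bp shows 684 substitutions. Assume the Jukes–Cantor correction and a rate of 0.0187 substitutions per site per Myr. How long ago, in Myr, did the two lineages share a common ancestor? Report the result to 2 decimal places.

9.51

p = 684/2416 ≈ 0.283113.
d = −(3/4) ln(1 − 4p/3) = −0.75 ln(1 − 0.377484) = −0.75 ln(0.622516)
  = −0.75 × (-0.473986) = 0.355490 substitutions/site.
Under a molecular clock d = 2μt, so t = d/(2μ) = 0.355490 / (2 × 0.0187) = 9.51 Myr.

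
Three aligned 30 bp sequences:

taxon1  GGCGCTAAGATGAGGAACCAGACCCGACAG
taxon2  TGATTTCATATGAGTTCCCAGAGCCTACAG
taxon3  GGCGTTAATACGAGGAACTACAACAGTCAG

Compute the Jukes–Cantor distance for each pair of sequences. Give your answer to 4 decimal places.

taxon1–taxon2: 11/30 sites differ → p ≈ 0.366667, d = −0.75 ln(1 − 0.488889) = 0.503376 ≈ 0.5034.
taxon1–taxon3: 8/30 sites differ → p ≈ 0.266667, d = −0.75 ln(1 − 0.355556) = 0.329526 ≈ 0.3295.
taxon2–taxon3: 14/30 sites differ → p ≈ 0.466667, d = −0.75 ln(1 − 0.622223) = 0.730088 ≈ 0.7301.

d(taxon1,taxon2) = 0.5034, d(taxon1,taxon3) = 0.3295, d(taxon2,taxon3) = 0.7301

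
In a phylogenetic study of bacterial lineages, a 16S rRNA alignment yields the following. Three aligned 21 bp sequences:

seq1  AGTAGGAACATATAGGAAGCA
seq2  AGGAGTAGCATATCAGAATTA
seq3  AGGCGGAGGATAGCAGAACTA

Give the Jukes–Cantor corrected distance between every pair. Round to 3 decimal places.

d(seq1,seq2) = 0.441, d(seq1,seq3) = 0.635, d(seq2,seq3) = 0.286

seq1–seq2: 7/21 sites differ → p ≈ 0.333333, d = −0.75 ln(1 − 0.444444) = 0.440839 ≈ 0.441.
seq1–seq3: 9/21 sites differ → p ≈ 0.428571, d = −0.75 ln(1 − 0.571428) = 0.635472 ≈ 0.635.
seq2–seq3: 5/21 sites differ → p ≈ 0.238095, d = −0.75 ln(1 − 0.31746) = 0.286451 ≈ 0.286.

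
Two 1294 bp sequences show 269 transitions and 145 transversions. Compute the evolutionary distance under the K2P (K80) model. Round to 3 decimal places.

P = 269/1294 ≈ 0.207883 and Q = 145/1294 ≈ 0.112056.
Under the Kimura two-parameter model, d = −½ ln(1 − 2P − Q) − ¼ ln(1 − 2Q).
1 − 2P − Q = 0.472178, giving −½ ln(0.472178) = 0.375200.
1 − 2Q = 0.775888, giving −¼ ln(0.775888) = 0.063437.
d = 0.375200 + 0.063437 = 0.438637.

0.439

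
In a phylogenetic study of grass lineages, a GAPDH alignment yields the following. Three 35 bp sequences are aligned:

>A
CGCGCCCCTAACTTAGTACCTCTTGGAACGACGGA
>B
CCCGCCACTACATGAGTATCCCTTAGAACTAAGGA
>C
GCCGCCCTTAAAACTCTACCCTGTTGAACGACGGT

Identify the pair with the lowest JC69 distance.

A–B: 10/35 differ, p = 0.286, d = 0.360.
A–C: 13/35 differ, p = 0.371, d = 0.513.
B–C: 15/35 differ, p = 0.429, d = 0.635.
The smallest distance is between A and B.

A and B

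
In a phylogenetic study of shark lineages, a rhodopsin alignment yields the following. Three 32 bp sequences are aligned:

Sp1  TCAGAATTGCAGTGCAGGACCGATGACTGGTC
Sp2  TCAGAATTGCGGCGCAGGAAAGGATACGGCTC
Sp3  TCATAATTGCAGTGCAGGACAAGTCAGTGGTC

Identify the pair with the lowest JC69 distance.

Sp1–Sp2: 9/32 differ, p = 0.281, d = 0.353.
Sp1–Sp3: 6/32 differ, p = 0.188, d = 0.216.
Sp2–Sp3: 10/32 differ, p = 0.313, d = 0.404.
The smallest distance is between Sp1 and Sp3.

Sp1 and Sp3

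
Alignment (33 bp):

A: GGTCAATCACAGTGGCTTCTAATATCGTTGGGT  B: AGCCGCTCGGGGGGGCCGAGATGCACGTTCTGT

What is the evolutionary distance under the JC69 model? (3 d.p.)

The sequences differ at 18 of 33 sites, so p = 18/33 ≈ 0.545455.
d = −(3/4) ln(1 − 4p/3) = −0.75 ln(1 − 0.727273) = −0.75 ln(0.272727)
  = −0.75 × (-1.299284) = 0.974463 substitutions/site.

0.974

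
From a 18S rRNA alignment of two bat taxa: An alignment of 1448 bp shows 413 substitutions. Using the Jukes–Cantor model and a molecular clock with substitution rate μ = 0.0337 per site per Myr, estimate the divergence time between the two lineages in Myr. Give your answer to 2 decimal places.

5.32

p = 413/1448 ≈ 0.285221.
d = −(3/4) ln(1 − 4p/3) = −0.75 ln(1 − 0.380295) = −0.75 ln(0.619705)
  = −0.75 × (-0.478512) = 0.358884 substitutions/site.
Under a molecular clock d = 2μt, so t = d/(2μ) = 0.358884 / (2 × 0.0337) = 5.32 Myr.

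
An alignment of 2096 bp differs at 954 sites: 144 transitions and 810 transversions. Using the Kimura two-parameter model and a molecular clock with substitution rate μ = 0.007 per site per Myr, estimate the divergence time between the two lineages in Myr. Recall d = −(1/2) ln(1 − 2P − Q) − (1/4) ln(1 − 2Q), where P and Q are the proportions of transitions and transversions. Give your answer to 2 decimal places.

52.97

P = 144/2096 ≈ 0.068702 and Q = 810/2096 ≈ 0.38645.
Under the Kimura two-parameter model, d = −½ ln(1 − 2P − Q) − ¼ ln(1 − 2Q).
1 − 2P − Q = 0.476146, giving −½ ln(0.476146) = 0.371015.
1 − 2Q = 0.2271, giving −¼ ln(0.2271) = 0.370591.
d = 0.371015 + 0.370591 = 0.741606.
Under a molecular clock d = 2μt, so t = d/(2μ) = 0.741606 / (2 × 0.007) = 52.97 Myr.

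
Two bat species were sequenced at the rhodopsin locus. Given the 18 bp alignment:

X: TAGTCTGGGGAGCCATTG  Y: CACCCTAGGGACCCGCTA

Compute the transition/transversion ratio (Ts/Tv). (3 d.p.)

3.000

Transitions are A↔G and C↔T; transversions are all other mismatches.
Transitions: 6. Transversions: 2.
R = 6/2 = 3.000.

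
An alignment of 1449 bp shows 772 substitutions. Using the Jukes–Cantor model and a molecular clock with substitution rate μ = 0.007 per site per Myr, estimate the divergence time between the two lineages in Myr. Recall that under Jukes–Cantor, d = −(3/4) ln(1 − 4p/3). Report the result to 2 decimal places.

p = 772/1449 ≈ 0.532781.
d = −(3/4) ln(1 − 4p/3) = −0.75 ln(1 − 0.710375) = −0.75 ln(0.289625)
  = −0.75 × (-1.239168) = 0.929376 substitutions/site.
Under a molecular clock d = 2μt, so t = d/(2μ) = 0.929376 / (2 × 0.007) = 66.38 Myr.

66.38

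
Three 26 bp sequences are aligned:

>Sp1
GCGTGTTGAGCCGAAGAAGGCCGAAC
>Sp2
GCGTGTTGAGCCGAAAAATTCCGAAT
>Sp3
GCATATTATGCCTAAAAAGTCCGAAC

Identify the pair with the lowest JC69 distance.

Sp1 and Sp2

Sp1–Sp2: 4/26 differ, p = 0.154, d = 0.172.
Sp1–Sp3: 7/26 differ, p = 0.269, d = 0.334.
Sp2–Sp3: 7/26 differ, p = 0.269, d = 0.334.
The smallest distance is between Sp1 and Sp2.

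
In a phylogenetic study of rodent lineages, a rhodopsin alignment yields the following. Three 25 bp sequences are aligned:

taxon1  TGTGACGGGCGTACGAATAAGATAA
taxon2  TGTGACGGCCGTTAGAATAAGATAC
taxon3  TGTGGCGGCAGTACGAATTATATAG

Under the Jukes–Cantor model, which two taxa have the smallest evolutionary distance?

taxon1–taxon2: 4/25 differ, p = 0.160, d = 0.180.
taxon1–taxon3: 6/25 differ, p = 0.240, d = 0.289.
taxon2–taxon3: 7/25 differ, p = 0.280, d = 0.351.
The smallest distance is between taxon1 and taxon2.

taxon1 and taxon2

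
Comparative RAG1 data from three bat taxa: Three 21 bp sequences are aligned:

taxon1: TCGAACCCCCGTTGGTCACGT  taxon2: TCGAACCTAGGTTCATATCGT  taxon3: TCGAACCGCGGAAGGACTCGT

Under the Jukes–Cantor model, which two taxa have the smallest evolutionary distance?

taxon1–taxon2: 7/21 differ, p = 0.333, d = 0.441.
taxon1–taxon3: 6/21 differ, p = 0.286, d = 0.360.
taxon2–taxon3: 8/21 differ, p = 0.381, d = 0.532.
The smallest distance is between taxon1 and taxon3.

taxon1 and taxon3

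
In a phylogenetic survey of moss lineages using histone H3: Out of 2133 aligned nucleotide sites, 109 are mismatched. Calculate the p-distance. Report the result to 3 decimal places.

p = 109/2133 = 0.051101… ≈ 0.051 (to 3 d.p.).

0.051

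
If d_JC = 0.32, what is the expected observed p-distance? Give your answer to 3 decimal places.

p = (3/4)(1 − e^(−4d/3)) = 0.75 × (1 − e^(-0.426667)) = 0.75 × (1 − 0.652681) = 0.260489.

0.260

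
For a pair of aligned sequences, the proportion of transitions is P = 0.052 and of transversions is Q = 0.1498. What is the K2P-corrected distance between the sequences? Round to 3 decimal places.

Under the Kimura two-parameter model, d = −½ ln(1 − 2P − Q) − ¼ ln(1 − 2Q).
1 − 2P − Q = 0.7462, giving −½ ln(0.7462) = 0.146381.
1 − 2Q = 0.7004, giving −¼ ln(0.7004) = 0.089026.
d = 0.146381 + 0.089026 = 0.235407.

0.235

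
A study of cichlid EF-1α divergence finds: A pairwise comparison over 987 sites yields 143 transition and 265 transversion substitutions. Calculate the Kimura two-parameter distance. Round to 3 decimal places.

P = 143/987 ≈ 0.144883 and Q = 265/987 ≈ 0.26849.
Under the Kimura two-parameter model, d = −½ ln(1 − 2P − Q) − ¼ ln(1 − 2Q).
1 − 2P − Q = 0.441744, giving −½ ln(0.441744) = 0.408512.
1 − 2Q = 0.46302, giving −¼ ln(0.46302) = 0.192496.
d = 0.408512 + 0.192496 = 0.601008.

0.601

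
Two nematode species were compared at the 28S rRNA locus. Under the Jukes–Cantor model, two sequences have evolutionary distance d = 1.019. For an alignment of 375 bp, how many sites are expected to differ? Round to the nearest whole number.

Invert JC69: p = (3/4)(1 − e^(−4d/3)) = 0.75 × (1 − e^(-1.358667)) = 0.75 × (1 − 0.257003) = 0.557248.
Expected differing sites = pL ≈ 0.557248 × 375 = 208.968 ≈ 209.

209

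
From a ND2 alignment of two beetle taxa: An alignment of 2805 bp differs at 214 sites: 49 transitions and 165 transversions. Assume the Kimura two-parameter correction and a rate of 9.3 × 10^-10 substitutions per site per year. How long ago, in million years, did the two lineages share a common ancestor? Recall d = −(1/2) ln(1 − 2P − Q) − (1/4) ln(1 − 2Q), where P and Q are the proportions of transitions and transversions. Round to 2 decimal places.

P = 49/2805 ≈ 0.017469 and Q = 165/2805 ≈ 0.058824.
Under the Kimura two-parameter model, d = −½ ln(1 − 2P − Q) − ¼ ln(1 − 2Q).
1 − 2P − Q = 0.906238, giving −½ ln(0.906238) = 0.049227.
1 − 2Q = 0.882352, giving −¼ ln(0.882352) = 0.031291.
d = 0.049227 + 0.031291 = 0.080518.
Under a molecular clock d = 2μt, so t = d/(2μ) = 0.080518 / (2 × 9.3 × 10^-10) = 43.29 million years.

43.29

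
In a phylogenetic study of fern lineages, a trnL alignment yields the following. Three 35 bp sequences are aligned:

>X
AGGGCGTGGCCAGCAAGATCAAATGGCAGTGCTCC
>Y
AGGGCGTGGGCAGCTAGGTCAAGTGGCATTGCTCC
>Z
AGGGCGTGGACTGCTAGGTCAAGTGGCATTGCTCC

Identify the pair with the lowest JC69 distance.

X–Y: 5/35 differ, p = 0.143, d = 0.158.
X–Z: 6/35 differ, p = 0.171, d = 0.195.
Y–Z: 2/35 differ, p = 0.057, d = 0.059.
The smallest distance is between Y and Z.

Y and Z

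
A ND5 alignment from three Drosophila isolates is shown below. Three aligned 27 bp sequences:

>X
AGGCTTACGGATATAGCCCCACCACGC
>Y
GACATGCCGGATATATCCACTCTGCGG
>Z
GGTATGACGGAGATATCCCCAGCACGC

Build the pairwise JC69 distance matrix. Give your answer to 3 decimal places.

d(X,Y) = 0.673, d(X,Z) = 0.318, d(Y,Z) = 0.511

X–Y: 12/27 sites differ → p ≈ 0.444444, d = −0.75 ln(1 − 0.592592) = 0.673455 ≈ 0.673.
X–Z: 7/27 sites differ → p ≈ 0.259259, d = −0.75 ln(1 − 0.345679) = 0.318118 ≈ 0.318.
Y–Z: 10/27 sites differ → p ≈ 0.37037, d = −0.75 ln(1 − 0.493827) = 0.510658 ≈ 0.511.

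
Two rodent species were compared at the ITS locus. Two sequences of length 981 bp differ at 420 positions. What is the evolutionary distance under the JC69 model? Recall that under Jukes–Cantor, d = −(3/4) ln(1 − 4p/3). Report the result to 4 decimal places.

0.6345

p = 420/981 ≈ 0.428135.
d = −(3/4) ln(1 − 4p/3) = −0.75 ln(1 − 0.570847) = −0.75 ln(0.429153)
  = −0.75 × (-0.845942) = 0.634457 substitutions/site.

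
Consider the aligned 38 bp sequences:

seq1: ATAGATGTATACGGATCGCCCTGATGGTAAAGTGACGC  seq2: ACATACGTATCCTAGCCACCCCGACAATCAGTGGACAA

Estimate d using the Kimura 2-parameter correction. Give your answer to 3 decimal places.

0.961

Of 38 sites, 12 differences are transitions and 7 are transversions, so P = 12/38 ≈ 0.315789 and Q = 7/38 ≈ 0.184211.
Under the Kimura two-parameter model, d = −½ ln(1 − 2P − Q) − ¼ ln(1 − 2Q).
1 − 2P − Q = 0.184211, giving −½ ln(0.184211) = 0.845837.
1 − 2Q = 0.631578, giving −¼ ln(0.631578) = 0.114883.
d = 0.845837 + 0.114883 = 0.960720.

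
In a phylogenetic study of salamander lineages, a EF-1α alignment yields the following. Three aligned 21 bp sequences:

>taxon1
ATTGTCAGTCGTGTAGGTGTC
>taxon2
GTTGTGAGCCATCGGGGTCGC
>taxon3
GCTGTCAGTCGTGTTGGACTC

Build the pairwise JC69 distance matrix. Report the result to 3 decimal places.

d(taxon1,taxon2) = 0.635, d(taxon1,taxon3) = 0.286, d(taxon2,taxon3) = 0.635

taxon1–taxon2: 9/21 sites differ → p ≈ 0.428571, d = −0.75 ln(1 − 0.571428) = 0.635472 ≈ 0.635.
taxon1–taxon3: 5/21 sites differ → p ≈ 0.238095, d = −0.75 ln(1 − 0.31746) = 0.286451 ≈ 0.286.
taxon2–taxon3: 9/21 sites differ → p ≈ 0.428571, d = −0.75 ln(1 − 0.571428) = 0.635472 ≈ 0.635.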